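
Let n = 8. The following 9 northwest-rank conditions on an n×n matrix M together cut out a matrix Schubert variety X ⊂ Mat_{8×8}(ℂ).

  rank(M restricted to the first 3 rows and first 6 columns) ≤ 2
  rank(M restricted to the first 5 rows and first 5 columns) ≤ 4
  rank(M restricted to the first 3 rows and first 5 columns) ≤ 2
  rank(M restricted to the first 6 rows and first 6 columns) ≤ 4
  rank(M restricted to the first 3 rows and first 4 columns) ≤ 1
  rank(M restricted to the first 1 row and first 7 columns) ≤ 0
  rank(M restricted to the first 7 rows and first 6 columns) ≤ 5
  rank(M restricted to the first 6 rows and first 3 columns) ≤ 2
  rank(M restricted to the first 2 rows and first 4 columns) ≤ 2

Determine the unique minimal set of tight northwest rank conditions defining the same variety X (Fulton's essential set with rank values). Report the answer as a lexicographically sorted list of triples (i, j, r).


Computing R[i][j] = min implied NW-rank bound (n=8, 9 conditions):

  i=1: 0  0  0  0  0  0  0  1
  i=2: 1  1  1  1  1  1  1  2
  i=3: 1  1  1  1  2  2  2  3
  i=4: 1  2  2  2  3  3  3  4
  i=5: 1  2  2  3  4  4  4  5
  i=6: 1  2  2  3  4  4  5  6
  i=7: 1  2  3  4  5  5  6  7
  i=8: 1  2  3  4  5  6  7  8

hence w(1..8) = (8, 1, 5, 2, 4, 7, 3, 6).

|D(w)|=13, |Ess(w)|=4:

[(1, 7, 0), (3, 4, 1), (6, 3, 2), (6, 6, 4)]


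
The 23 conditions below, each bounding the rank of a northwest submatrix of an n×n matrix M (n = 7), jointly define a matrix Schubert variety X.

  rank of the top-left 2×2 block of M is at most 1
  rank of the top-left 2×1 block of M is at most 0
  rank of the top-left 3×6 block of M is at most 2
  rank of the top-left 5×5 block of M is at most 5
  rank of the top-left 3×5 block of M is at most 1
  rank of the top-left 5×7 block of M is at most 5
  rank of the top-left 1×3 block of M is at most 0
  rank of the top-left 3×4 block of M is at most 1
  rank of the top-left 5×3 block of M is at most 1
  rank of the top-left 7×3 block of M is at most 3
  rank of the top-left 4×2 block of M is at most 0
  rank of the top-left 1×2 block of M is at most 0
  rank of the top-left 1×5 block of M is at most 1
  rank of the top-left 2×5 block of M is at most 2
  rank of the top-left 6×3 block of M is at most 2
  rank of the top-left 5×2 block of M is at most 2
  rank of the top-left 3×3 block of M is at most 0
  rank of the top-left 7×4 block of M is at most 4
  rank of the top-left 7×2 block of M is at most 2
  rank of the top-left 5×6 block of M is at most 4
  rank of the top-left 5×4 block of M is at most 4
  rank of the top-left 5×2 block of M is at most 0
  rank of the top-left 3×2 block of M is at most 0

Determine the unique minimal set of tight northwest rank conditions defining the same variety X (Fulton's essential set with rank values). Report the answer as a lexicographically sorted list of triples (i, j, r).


Recovering R(i,j) via the rank-extension bound from the 23 conditions:

  row 1: 0 0 0 1 1 1 1
  row 2: 0 0 0 1 1 2 2
  row 3: 0 0 0 1 1 2 3
  row 4: 0 0 1 2 2 3 4
  row 5: 0 0 1 2 3 4 5
  row 6: 1 1 2 3 4 5 6
  row 7: 1 2 3 4 5 6 7

giving w = (4, 6, 7, 3, 5, 1, 2) via Δ²R.

ℓ(w)=15; the 3 essential cells (i,j,r):

[(3, 3, 0), (3, 5, 1), (5, 2, 0)]


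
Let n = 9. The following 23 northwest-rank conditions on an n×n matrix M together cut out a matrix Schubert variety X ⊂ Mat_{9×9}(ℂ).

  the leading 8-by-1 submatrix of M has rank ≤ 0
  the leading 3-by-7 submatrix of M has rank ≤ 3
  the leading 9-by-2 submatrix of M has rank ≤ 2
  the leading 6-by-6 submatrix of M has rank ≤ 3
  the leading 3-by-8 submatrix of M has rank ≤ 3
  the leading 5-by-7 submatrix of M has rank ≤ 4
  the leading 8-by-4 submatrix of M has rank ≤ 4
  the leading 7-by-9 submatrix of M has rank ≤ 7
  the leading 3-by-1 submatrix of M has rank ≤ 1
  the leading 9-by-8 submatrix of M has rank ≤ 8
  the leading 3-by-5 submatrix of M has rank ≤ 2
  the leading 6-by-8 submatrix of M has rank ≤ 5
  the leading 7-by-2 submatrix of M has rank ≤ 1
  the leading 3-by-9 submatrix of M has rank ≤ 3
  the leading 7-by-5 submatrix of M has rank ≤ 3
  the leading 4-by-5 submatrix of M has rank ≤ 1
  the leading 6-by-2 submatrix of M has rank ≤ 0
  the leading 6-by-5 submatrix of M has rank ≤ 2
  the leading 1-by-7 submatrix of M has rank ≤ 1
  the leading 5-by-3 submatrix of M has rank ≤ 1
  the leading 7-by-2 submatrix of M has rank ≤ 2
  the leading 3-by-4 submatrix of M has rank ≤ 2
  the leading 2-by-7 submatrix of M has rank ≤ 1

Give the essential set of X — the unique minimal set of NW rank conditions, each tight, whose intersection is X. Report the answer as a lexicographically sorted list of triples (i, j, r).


Computing R[i][j] = min implied NW-rank bound (n=9, 23 conditions):

  0 | 0 | 1 | 1 | 1 | 1 | 1 | 1 | 1
  0 | 0 | 1 | 1 | 1 | 1 | 1 | 2 | 2
  0 | 0 | 1 | 1 | 1 | 2 | 2 | 3 | 3
  0 | 0 | 1 | 1 | 1 | 2 | 3 | 4 | 4
  0 | 0 | 1 | 2 | 2 | 3 | 4 | 5 | 5
  0 | 0 | 1 | 2 | 2 | 3 | 4 | 5 | 6
  0 | 1 | 2 | 3 | 3 | 4 | 5 | 6 | 7
  0 | 1 | 2 | 3 | 4 | 5 | 6 | 7 | 8
  1 | 2 | 3 | 4 | 5 | 6 | 7 | 8 | 9

giving w = (3, 8, 6, 7, 4, 9, 2, 5, 1) via Δ²R.

ℓ(w)=23; the 5 essential cells (i,j,r):

[(2, 7, 1), (4, 5, 1), (6, 2, 0), (6, 5, 2), (8, 1, 0)]


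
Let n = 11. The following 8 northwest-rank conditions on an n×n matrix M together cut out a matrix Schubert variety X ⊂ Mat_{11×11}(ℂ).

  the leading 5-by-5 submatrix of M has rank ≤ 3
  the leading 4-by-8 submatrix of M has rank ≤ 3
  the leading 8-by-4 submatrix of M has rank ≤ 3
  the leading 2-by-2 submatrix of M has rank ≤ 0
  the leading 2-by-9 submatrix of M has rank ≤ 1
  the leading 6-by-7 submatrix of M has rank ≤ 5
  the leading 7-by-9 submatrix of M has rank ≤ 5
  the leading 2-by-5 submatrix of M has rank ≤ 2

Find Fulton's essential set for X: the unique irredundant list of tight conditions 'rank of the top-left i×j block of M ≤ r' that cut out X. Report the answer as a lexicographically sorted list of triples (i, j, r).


Recovering R(i,j) via the rank-extension bound from the 8 conditions:

  0 0 1 1 1 1 1 1 1 1 1
  0 0 1 1 1 1 1 1 1 2 2
  1 1 2 2 2 2 2 2 2 3 3
  1 2 3 3 3 3 3 3 3 4 4
  1 2 3 3 3 4 4 4 4 5 5
  1 2 3 3 4 5 5 5 5 6 6
  1 2 3 3 4 5 5 5 5 6 7
  1 2 3 3 4 5 6 6 6 7 8
  1 2 3 4 5 6 7 7 7 8 9
  1 2 3 4 5 6 7 8 8 9 10
  1 2 3 4 5 6 7 8 9 10 11

reading off 1-entries of Δ²R: w = (3, 10, 1, 2, 6, 5, 11, 7, 4, 8, 9).

|D(w)|=18, |Ess(w)|=5:

[(2, 2, 0), (2, 9, 1), (5, 5, 3), (7, 9, 5), (8, 4, 3)]


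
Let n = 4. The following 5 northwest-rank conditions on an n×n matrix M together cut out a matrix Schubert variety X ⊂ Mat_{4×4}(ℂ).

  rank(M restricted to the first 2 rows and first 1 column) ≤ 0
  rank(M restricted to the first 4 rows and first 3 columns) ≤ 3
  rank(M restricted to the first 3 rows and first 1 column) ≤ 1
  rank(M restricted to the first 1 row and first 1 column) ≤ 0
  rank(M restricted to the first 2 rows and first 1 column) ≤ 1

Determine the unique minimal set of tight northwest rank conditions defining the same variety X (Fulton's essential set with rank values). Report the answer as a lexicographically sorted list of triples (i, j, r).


Reconstructing r_w from the 5 given conditions:

  0 1 1 1
  0 1 2 2
  1 2 3 3
  1 2 3 4

so w = (2, 3, 1, 4).

1 SE-corner of the 2-cell Rothe diagram gives Ess(w):

[(2, 1, 0)]


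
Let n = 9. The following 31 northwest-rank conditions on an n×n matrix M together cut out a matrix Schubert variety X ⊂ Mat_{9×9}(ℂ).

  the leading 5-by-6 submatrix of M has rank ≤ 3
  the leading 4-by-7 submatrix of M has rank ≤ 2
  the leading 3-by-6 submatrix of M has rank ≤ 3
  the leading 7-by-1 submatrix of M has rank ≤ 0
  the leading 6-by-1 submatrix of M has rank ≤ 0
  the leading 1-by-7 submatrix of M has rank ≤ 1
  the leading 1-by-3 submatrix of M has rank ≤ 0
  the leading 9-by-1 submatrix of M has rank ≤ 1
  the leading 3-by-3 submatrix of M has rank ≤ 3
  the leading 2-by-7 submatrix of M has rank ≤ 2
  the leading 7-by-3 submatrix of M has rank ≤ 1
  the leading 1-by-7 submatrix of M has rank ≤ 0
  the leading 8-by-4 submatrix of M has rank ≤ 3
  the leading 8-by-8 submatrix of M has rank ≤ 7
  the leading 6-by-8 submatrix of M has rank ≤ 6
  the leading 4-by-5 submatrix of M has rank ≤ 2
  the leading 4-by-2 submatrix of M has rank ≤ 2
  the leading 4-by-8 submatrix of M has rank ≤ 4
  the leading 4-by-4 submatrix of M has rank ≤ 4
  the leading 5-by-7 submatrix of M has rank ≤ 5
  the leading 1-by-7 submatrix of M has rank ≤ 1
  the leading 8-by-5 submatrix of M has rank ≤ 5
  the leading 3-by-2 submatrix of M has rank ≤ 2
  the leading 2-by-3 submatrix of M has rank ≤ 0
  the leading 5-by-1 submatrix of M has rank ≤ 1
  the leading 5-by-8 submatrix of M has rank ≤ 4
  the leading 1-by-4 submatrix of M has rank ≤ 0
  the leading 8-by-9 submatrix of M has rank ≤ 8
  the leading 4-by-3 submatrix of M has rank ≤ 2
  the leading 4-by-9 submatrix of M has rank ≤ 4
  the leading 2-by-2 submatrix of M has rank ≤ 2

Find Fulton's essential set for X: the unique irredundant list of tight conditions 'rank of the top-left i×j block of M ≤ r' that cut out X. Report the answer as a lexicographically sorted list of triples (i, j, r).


Computing R[i][j] = min implied NW-rank bound (n=9, 31 conditions):

  R[1]: 0  0  0  0  0  0  0  1  1
  R[2]: 0  0  0  1  1  1  1  2  2
  R[3]: 0  1  1  2  2  2  2  3  3
  R[4]: 0  1  1  2  2  2  2  3  4
  R[5]: 0  1  1  2  3  3  3  4  5
  R[6]: 0  1  1  2  3  4  4  5  6
  R[7]: 0  1  1  2  3  4  5  6  7
  R[8]: 1  2  2  3  4  5  6  7  8
  R[9]: 1  2  3  4  5  6  7  8  9

so w = (8, 4, 2, 9, 5, 6, 7, 1, 3).

D(w) has 22 cells with 5 SE-corners; essential set:

[(1, 7, 0), (2, 3, 0), (4, 7, 2), (7, 1, 0), (7, 3, 1)]


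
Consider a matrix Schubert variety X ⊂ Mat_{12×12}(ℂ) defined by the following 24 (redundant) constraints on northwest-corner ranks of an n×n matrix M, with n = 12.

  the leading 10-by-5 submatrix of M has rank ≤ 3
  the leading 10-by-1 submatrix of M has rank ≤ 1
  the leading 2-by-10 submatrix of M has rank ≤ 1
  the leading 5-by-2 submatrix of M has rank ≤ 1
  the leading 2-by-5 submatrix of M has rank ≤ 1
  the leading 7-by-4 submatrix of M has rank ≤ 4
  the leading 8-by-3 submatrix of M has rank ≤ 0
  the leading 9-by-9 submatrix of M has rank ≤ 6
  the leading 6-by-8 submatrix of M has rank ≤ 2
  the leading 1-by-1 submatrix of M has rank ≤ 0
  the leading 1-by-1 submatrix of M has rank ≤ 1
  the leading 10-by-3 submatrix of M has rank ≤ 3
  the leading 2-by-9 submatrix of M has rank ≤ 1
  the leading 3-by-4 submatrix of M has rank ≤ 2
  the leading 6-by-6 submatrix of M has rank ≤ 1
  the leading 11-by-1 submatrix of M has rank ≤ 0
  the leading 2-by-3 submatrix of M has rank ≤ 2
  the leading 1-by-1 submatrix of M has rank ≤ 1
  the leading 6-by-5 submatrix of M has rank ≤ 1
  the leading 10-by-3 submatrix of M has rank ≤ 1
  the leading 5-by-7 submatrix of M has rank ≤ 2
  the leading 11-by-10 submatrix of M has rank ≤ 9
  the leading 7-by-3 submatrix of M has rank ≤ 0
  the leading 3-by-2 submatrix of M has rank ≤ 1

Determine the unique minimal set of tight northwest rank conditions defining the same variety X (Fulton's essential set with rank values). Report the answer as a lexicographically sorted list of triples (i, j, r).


The tightest implied rank at each (i,j), from the 24 conditions:

  0 | 0 | 0 | 1 | 1 | 1 | 1 | 1 | 1 | 1 | 1 | 1
  0 | 0 | 0 | 1 | 1 | 1 | 1 | 1 | 1 | 1 | 2 | 2
  0 | 0 | 0 | 1 | 1 | 1 | 2 | 2 | 2 | 2 | 3 | 3
  0 | 0 | 0 | 1 | 1 | 1 | 2 | 2 | 3 | 3 | 4 | 4
  0 | 0 | 0 | 1 | 1 | 1 | 2 | 2 | 3 | 4 | 5 | 5
  0 | 0 | 0 | 1 | 1 | 1 | 2 | 2 | 3 | 4 | 5 | 6
  0 | 0 | 0 | 1 | 2 | 2 | 3 | 3 | 4 | 5 | 6 | 7
  0 | 0 | 0 | 1 | 2 | 3 | 4 | 4 | 5 | 6 | 7 | 8
  0 | 1 | 1 | 2 | 3 | 4 | 5 | 5 | 6 | 7 | 8 | 9
  0 | 1 | 1 | 2 | 3 | 4 | 5 | 6 | 7 | 8 | 9 | 10
  0 | 1 | 2 | 3 | 4 | 5 | 6 | 7 | 8 | 9 | 10 | 11
  1 | 2 | 3 | 4 | 5 | 6 | 7 | 8 | 9 | 10 | 11 | 12

so w = (4, 11, 7, 9, 10, 12, 5, 6, 2, 8, 3, 1).

D(w) has 45 cells with 6 SE-corners; essential set:

[(2, 10, 1), (6, 6, 1), (6, 8, 2), (8, 3, 0), (10, 3, 1), (11, 1, 0)]


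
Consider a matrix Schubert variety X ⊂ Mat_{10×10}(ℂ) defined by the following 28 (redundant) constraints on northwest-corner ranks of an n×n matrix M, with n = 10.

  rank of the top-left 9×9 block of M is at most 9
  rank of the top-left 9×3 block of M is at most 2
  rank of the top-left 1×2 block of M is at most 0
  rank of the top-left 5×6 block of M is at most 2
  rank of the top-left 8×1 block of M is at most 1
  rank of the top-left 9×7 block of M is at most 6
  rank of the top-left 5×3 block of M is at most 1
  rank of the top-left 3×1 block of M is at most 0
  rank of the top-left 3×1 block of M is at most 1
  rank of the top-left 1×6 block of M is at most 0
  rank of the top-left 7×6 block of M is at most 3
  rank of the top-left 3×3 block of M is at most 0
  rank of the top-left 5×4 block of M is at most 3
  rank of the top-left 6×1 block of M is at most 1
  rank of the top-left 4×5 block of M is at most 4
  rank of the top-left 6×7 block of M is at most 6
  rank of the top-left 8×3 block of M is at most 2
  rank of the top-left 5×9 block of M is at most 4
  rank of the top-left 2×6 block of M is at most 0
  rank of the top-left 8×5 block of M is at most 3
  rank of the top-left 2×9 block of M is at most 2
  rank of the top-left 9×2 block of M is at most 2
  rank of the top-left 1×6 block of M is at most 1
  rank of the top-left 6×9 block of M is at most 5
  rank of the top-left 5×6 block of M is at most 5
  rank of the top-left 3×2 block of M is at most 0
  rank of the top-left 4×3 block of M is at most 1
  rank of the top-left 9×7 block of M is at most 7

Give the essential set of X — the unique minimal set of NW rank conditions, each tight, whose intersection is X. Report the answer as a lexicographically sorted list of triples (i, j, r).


Computing R[i][j] = min implied NW-rank bound (n=10, 28 conditions):

  row 1: 0, 0, 0, 0, 0, 0, 1, 1, 1, 1
  row 2: 0, 0, 0, 0, 0, 0, 1, 2, 2, 2
  row 3: 0, 0, 0, 1, 1, 1, 2, 3, 3, 3
  row 4: 1, 1, 1, 2, 2, 2, 3, 4, 4, 4
  row 5: 1, 1, 1, 2, 2, 2, 3, 4, 4, 5
  row 6: 1, 2, 2, 3, 3, 3, 4, 5, 5, 6
  row 7: 1, 2, 2, 3, 3, 3, 4, 5, 6, 7
  row 8: 1, 2, 2, 3, 3, 4, 5, 6, 7, 8
  row 9: 1, 2, 2, 3, 4, 5, 6, 7, 8, 9
  row 10: 1, 2, 3, 4, 5, 6, 7, 8, 9, 10

hence w(1..10) = (7, 8, 4, 1, 10, 2, 9, 6, 5, 3).

8 SE-corners of the 26-cell Rothe diagram give Ess(w):

[(2, 6, 0), (3, 3, 0), (5, 3, 1), (5, 6, 2), (5, 9, 4), (7, 6, 3), (8, 5, 3), (9, 3, 2)]


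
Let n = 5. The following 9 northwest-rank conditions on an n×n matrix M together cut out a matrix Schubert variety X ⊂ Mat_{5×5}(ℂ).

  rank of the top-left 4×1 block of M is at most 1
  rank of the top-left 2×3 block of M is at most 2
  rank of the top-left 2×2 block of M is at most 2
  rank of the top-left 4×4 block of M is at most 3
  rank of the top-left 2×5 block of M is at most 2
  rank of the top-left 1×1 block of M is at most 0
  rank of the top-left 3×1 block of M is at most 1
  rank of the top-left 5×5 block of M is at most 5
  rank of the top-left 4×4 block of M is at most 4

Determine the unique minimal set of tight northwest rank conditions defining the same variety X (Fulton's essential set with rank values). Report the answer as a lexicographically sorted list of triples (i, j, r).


Computing R[i][j] = min implied NW-rank bound (n=5, 9 conditions):

  R[1]: 0  1  1  1  1
  R[2]: 1  2  2  2  2
  R[3]: 1  2  3  3  3
  R[4]: 1  2  3  3  4
  R[5]: 1  2  3  4  5

second differences of R give the permutation w = (2, 1, 3, 5, 4).

Rothe diagram D(w) (2 cells), 2 SE-corners (essential conditions):

[(1, 1, 0), (4, 4, 3)]


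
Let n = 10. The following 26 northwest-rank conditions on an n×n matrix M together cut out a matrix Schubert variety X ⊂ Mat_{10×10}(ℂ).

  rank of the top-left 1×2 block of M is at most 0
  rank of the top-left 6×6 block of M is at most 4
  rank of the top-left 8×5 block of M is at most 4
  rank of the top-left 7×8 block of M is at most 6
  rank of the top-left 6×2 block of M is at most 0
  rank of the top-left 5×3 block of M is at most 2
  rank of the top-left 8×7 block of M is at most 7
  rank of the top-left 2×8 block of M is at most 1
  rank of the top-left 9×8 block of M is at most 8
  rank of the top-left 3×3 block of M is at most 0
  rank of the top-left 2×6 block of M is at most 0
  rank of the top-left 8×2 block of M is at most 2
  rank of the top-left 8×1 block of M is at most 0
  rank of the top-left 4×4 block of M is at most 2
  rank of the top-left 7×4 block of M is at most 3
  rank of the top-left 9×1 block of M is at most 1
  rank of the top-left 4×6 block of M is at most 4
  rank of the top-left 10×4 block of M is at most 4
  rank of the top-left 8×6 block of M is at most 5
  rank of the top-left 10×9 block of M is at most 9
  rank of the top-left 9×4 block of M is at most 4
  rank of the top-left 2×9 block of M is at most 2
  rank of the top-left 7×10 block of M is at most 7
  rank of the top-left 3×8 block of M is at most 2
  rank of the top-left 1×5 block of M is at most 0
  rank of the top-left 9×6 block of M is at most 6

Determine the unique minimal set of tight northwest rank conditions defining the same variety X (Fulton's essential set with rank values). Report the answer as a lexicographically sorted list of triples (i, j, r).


Recovering R(i,j) via the rank-extension bound from the 26 conditions:

  row 1: 0, 0, 0, 0, 0, 0, 1, 1, 1, 1
  row 2: 0, 0, 0, 0, 0, 0, 1, 1, 2, 2
  row 3: 0, 0, 0, 1, 1, 1, 2, 2, 3, 3
  row 4: 0, 0, 1, 2, 2, 2, 3, 3, 4, 4
  row 5: 0, 0, 1, 2, 3, 3, 4, 4, 5, 5
  row 6: 0, 0, 1, 2, 3, 4, 5, 5, 6, 6
  row 7: 0, 1, 2, 3, 4, 5, 6, 6, 7, 7
  row 8: 0, 1, 2, 3, 4, 5, 6, 7, 8, 8
  row 9: 1, 2, 3, 4, 5, 6, 7, 8, 9, 9
  row 10: 1, 2, 3, 4, 5, 6, 7, 8, 9, 10

second differences of R give the permutation w = (7, 9, 4, 3, 5, 6, 2, 8, 1, 10).

|D(w)|=24, |Ess(w)|=5:

[(2, 6, 0), (2, 8, 1), (3, 3, 0), (6, 2, 0), (8, 1, 0)]


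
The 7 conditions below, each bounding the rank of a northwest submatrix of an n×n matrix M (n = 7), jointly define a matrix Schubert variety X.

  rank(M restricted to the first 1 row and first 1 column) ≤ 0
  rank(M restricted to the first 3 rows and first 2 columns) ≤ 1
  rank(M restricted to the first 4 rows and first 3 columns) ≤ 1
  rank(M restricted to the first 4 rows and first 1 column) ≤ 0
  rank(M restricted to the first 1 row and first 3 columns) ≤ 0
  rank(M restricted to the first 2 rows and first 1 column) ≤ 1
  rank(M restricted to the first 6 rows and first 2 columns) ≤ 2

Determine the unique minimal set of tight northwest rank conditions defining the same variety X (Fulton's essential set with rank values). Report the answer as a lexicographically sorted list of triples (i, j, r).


The tightest implied rank at each (i,j), from the 7 conditions:

  i=1: 0 0 0 1 1 1 1
  i=2: 0 1 1 2 2 2 2
  i=3: 0 1 1 2 3 3 3
  i=4: 0 1 1 2 3 4 4
  i=5: 1 2 2 3 4 5 5
  i=6: 1 2 3 4 5 6 6
  i=7: 1 2 3 4 5 6 7

the unique w with this rank table is (4, 2, 5, 6, 1, 3, 7).

3 SE-corners of the 8-cell Rothe diagram give Ess(w):

[(1, 3, 0), (4, 1, 0), (4, 3, 1)]


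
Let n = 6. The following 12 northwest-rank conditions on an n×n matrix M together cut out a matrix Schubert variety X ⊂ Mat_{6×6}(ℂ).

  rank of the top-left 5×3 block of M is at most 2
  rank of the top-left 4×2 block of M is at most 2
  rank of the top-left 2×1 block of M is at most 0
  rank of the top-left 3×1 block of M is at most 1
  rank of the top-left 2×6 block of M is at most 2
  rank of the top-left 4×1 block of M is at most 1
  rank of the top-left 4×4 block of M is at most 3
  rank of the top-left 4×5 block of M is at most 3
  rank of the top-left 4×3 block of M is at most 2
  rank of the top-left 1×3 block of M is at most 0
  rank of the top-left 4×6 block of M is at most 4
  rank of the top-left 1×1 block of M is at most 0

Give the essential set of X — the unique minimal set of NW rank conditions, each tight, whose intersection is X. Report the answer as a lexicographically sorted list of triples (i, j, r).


Propagating the 12 rank bounds to every northwest block:

  i=1: 0, 0, 0, 1, 1, 1
  i=2: 0, 1, 1, 2, 2, 2
  i=3: 1, 2, 2, 3, 3, 3
  i=4: 1, 2, 2, 3, 3, 4
  i=5: 1, 2, 2, 3, 4, 5
  i=6: 1, 2, 3, 4, 5, 6

so w = (4, 2, 1, 6, 5, 3).

4 SE-corners of the 7-cell Rothe diagram give Ess(w):

[(1, 3, 0), (2, 1, 0), (4, 5, 3), (5, 3, 2)]


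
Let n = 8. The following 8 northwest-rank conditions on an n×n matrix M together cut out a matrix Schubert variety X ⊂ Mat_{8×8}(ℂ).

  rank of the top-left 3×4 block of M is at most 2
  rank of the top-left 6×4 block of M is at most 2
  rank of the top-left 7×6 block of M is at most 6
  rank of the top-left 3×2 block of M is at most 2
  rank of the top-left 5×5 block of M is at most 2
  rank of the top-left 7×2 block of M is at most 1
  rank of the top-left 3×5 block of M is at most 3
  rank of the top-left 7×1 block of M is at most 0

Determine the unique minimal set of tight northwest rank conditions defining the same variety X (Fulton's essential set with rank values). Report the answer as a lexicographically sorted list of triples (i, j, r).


Propagating the 8 rank bounds to every northwest block:

  i=1: 0  1  1  1  1  1  1  1
  i=2: 0  1  2  2  2  2  2  2
  i=3: 0  1  2  2  2  3  3  3
  i=4: 0  1  2  2  2  3  4  4
  i=5: 0  1  2  2  2  3  4  5
  i=6: 0  1  2  2  3  4  5  6
  i=7: 0  1  2  3  4  5  6  7
  i=8: 1  2  3  4  5  6  7  8

so w = (2, 3, 6, 7, 8, 5, 4, 1).

Fulton essential set (3 of the 14 Rothe cells):

[(5, 5, 2), (6, 4, 2), (7, 1, 0)]


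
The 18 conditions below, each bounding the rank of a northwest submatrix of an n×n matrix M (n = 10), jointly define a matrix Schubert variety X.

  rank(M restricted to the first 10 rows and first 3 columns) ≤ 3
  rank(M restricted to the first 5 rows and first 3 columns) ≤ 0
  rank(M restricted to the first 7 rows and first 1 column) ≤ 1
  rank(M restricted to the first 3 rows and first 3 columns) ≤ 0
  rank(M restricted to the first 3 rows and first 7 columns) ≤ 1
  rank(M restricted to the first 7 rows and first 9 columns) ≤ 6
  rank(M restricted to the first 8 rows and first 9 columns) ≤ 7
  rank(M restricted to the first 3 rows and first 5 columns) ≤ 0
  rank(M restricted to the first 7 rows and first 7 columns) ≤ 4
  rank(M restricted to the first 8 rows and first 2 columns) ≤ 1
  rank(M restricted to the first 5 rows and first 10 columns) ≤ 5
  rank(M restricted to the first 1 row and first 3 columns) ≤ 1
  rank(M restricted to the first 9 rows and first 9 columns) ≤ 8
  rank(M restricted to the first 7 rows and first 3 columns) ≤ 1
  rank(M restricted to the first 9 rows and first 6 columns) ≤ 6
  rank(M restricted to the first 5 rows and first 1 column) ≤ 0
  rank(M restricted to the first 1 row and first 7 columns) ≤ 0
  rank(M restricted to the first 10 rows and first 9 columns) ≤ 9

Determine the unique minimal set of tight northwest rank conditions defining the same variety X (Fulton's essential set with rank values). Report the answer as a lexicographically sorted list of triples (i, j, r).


Rank table r_w(10×10) implied by the 18 constraints:

  R[1]: 0, 0, 0, 0, 0, 0, 0, 1, 1, 1
  R[2]: 0, 0, 0, 0, 0, 1, 1, 2, 2, 2
  R[3]: 0, 0, 0, 0, 0, 1, 1, 2, 3, 3
  R[4]: 0, 0, 0, 1, 1, 2, 2, 3, 4, 4
  R[5]: 0, 0, 0, 1, 2, 3, 3, 4, 5, 5
  R[6]: 1, 1, 1, 2, 3, 4, 4, 5, 6, 6
  R[7]: 1, 1, 1, 2, 3, 4, 4, 5, 6, 7
  R[8]: 1, 1, 2, 3, 4, 5, 5, 6, 7, 8
  R[9]: 1, 2, 3, 4, 5, 6, 6, 7, 8, 9
  R[10]: 1, 2, 3, 4, 5, 6, 7, 8, 9, 10

the unique w with this rank table is (8, 6, 9, 4, 5, 1, 10, 3, 2, 7).

Rothe diagram D(w) (28 cells), 7 SE-corners (essential conditions):

[(1, 7, 0), (3, 5, 0), (3, 7, 1), (5, 3, 0), (7, 3, 1), (7, 7, 4), (8, 2, 1)]


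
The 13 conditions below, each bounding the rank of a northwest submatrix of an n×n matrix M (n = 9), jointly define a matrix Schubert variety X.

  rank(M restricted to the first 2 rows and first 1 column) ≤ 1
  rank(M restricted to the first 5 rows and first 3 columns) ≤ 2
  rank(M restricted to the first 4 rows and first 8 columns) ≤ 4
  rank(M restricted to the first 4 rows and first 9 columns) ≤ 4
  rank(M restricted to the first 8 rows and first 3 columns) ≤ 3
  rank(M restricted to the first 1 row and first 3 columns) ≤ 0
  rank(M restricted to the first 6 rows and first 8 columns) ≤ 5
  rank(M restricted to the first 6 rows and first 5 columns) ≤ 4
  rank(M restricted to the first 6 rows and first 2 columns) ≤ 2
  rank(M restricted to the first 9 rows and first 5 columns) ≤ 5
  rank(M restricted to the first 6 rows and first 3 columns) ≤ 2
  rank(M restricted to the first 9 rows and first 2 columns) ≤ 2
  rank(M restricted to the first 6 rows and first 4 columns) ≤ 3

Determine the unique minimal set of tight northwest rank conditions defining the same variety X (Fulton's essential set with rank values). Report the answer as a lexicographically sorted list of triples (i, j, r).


Computing R[i][j] = min implied NW-rank bound (n=9, 13 conditions):

  R[1]: 0  0  0  1  1  1  1  1  1
  R[2]: 1  1  1  2  2  2  2  2  2
  R[3]: 1  2  2  3  3  3  3  3  3
  R[4]: 1  2  2  3  4  4  4  4  4
  R[5]: 1  2  2  3  4  5  5  5  5
  R[6]: 1  2  2  3  4  5  5  5  6
  R[7]: 1  2  3  4  5  6  6  6  7
  R[8]: 1  2  3  4  5  6  7  7  8
  R[9]: 1  2  3  4  5  6  7  8  9

so w = (4, 1, 2, 5, 6, 9, 3, 7, 8).

|D(w)|=8, |Ess(w)|=3:

[(1, 3, 0), (6, 3, 2), (6, 8, 5)]


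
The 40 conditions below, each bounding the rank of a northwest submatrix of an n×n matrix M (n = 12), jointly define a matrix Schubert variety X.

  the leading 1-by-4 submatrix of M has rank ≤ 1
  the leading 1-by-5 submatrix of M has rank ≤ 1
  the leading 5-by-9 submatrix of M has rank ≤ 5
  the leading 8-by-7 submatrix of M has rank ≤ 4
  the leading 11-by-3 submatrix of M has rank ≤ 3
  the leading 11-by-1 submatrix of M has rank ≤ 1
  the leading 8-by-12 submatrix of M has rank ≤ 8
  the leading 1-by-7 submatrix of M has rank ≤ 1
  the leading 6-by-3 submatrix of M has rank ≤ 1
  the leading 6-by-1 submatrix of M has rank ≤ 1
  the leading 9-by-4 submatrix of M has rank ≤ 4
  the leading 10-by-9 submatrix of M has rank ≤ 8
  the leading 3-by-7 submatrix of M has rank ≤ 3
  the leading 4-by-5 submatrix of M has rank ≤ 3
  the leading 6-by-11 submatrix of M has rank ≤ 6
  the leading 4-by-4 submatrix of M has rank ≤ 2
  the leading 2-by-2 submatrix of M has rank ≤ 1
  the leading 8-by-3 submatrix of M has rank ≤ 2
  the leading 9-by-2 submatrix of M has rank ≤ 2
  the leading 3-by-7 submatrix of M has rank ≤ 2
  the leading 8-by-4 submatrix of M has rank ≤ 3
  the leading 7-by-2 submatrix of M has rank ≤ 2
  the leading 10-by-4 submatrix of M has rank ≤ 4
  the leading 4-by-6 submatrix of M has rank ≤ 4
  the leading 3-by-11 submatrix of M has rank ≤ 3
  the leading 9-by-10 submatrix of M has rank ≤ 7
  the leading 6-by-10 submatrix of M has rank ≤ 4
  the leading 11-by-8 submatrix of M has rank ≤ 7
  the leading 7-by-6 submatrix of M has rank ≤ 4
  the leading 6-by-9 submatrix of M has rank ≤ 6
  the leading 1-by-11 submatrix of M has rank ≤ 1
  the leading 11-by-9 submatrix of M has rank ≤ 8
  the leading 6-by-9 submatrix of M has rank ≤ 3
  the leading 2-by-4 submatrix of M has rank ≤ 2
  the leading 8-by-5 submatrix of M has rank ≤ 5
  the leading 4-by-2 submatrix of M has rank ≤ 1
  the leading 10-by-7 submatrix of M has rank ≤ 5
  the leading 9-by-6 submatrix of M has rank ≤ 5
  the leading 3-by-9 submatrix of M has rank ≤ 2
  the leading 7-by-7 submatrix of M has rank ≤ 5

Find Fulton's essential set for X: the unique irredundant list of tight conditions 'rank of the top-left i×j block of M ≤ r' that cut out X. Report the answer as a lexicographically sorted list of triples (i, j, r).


The tightest implied rank at each (i,j), from the 40 conditions:

  1, 1, 1, 1, 1, 1, 1, 1, 1, 1, 1, 1
  1, 1, 1, 2, 2, 2, 2, 2, 2, 2, 2, 2
  1, 1, 1, 2, 2, 2, 2, 2, 2, 3, 3, 3
  1, 1, 1, 2, 3, 3, 3, 3, 3, 4, 4, 4
  1, 1, 1, 2, 3, 3, 3, 3, 3, 4, 5, 5
  1, 1, 1, 2, 3, 3, 3, 3, 3, 4, 5, 6
  1, 2, 2, 3, 4, 4, 4, 4, 4, 5, 6, 7
  1, 2, 2, 3, 4, 4, 4, 5, 5, 6, 7, 8
  1, 2, 3, 4, 5, 5, 5, 6, 6, 7, 8, 9
  1, 2, 3, 4, 5, 5, 5, 6, 7, 8, 9, 10
  1, 2, 3, 4, 5, 6, 6, 7, 8, 9, 10, 11
  1, 2, 3, 4, 5, 6, 7, 8, 9, 10, 11, 12

reading off 1-entries of Δ²R: w = (1, 4, 10, 5, 11, 12, 2, 8, 3, 9, 6, 7).

ℓ(w)=28; the 6 essential cells (i,j,r):

[(3, 9, 2), (6, 3, 1), (6, 9, 3), (8, 3, 2), (8, 7, 4), (10, 7, 5)]


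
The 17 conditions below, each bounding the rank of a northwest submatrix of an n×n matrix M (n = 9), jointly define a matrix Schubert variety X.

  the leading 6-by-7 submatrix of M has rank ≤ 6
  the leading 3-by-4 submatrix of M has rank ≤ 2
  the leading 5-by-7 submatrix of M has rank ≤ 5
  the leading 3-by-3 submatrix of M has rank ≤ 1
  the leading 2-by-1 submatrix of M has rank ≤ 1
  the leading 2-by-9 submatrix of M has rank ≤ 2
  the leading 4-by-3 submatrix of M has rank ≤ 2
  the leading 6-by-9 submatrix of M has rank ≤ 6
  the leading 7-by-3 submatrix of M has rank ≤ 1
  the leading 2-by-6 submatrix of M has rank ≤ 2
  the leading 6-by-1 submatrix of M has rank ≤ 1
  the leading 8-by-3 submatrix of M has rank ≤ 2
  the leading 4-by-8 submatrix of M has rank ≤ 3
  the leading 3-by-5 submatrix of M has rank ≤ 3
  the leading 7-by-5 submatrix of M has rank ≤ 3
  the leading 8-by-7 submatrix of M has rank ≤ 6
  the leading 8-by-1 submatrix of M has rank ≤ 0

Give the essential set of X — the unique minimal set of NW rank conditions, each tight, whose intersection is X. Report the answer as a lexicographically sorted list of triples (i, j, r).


Rank table r_w(9×9) implied by the 17 constraints:

  R[1]: 0, 1, 1, 1, 1, 1, 1, 1, 1
  R[2]: 0, 1, 1, 2, 2, 2, 2, 2, 2
  R[3]: 0, 1, 1, 2, 3, 3, 3, 3, 3
  R[4]: 0, 1, 1, 2, 3, 3, 3, 3, 4
  R[5]: 0, 1, 1, 2, 3, 4, 4, 4, 5
  R[6]: 0, 1, 1, 2, 3, 4, 5, 5, 6
  R[7]: 0, 1, 1, 2, 3, 4, 5, 6, 7
  R[8]: 0, 1, 2, 3, 4, 5, 6, 7, 8
  R[9]: 1, 2, 3, 4, 5, 6, 7, 8, 9

the unique w with this rank table is (2, 4, 5, 9, 6, 7, 8, 3, 1).

|D(w)|=17, |Ess(w)|=3:

[(4, 8, 3), (7, 3, 1), (8, 1, 0)]


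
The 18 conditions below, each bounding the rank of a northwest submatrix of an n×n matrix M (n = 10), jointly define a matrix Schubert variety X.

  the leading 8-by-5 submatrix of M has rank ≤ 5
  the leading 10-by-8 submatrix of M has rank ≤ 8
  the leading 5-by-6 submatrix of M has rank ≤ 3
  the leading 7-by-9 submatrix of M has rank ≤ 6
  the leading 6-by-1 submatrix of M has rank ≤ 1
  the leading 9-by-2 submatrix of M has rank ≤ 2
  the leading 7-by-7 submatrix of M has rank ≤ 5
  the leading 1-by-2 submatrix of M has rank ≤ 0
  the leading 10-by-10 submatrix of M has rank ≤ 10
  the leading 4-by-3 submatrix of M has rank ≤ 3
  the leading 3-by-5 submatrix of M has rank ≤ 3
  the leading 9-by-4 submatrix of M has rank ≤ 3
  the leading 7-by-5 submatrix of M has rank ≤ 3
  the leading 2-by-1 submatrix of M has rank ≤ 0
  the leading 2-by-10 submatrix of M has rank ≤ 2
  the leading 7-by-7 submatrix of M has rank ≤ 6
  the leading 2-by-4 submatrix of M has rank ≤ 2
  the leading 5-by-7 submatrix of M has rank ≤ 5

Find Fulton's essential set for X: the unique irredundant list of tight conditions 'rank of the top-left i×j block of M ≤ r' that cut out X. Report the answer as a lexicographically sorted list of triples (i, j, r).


Propagating the 18 rank bounds to every northwest block:

  row 1: 0 | 0 | 1 | 1 | 1 | 1 | 1 | 1 | 1 | 1
  row 2: 0 | 1 | 2 | 2 | 2 | 2 | 2 | 2 | 2 | 2
  row 3: 1 | 2 | 3 | 3 | 3 | 3 | 3 | 3 | 3 | 3
  row 4: 1 | 2 | 3 | 3 | 3 | 3 | 4 | 4 | 4 | 4
  row 5: 1 | 2 | 3 | 3 | 3 | 3 | 4 | 5 | 5 | 5
  row 6: 1 | 2 | 3 | 3 | 3 | 4 | 5 | 6 | 6 | 6
  row 7: 1 | 2 | 3 | 3 | 3 | 4 | 5 | 6 | 6 | 7
  row 8: 1 | 2 | 3 | 3 | 4 | 5 | 6 | 7 | 7 | 8
  row 9: 1 | 2 | 3 | 3 | 4 | 5 | 6 | 7 | 8 | 9
  row 10: 1 | 2 | 3 | 4 | 5 | 6 | 7 | 8 | 9 | 10

second differences of R give the permutation w = (3, 2, 1, 7, 8, 6, 10, 5, 9, 4).

ℓ(w)=16; the 6 essential cells (i,j,r):

[(1, 2, 0), (2, 1, 0), (5, 6, 3), (7, 5, 3), (7, 9, 6), (9, 4, 3)]


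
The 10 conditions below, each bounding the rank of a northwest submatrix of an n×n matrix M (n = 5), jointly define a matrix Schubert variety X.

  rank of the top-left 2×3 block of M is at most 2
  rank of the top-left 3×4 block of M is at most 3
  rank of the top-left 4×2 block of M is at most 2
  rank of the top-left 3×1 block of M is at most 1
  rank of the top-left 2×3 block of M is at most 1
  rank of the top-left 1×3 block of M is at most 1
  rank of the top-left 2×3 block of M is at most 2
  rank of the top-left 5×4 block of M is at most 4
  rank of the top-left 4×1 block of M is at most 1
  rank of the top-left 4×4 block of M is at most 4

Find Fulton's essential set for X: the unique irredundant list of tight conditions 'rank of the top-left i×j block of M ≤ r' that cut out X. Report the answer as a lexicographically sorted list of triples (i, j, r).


Recovering R(i,j) via the rank-extension bound from the 10 conditions:

  i=1: 1 1 1 1 1
  i=2: 1 1 1 2 2
  i=3: 1 2 2 3 3
  i=4: 1 2 3 4 4
  i=5: 1 2 3 4 5

hence w(1..5) = (1, 4, 2, 3, 5).

Fulton essential set (1 of the 2 Rothe cells):

[(2, 3, 1)]


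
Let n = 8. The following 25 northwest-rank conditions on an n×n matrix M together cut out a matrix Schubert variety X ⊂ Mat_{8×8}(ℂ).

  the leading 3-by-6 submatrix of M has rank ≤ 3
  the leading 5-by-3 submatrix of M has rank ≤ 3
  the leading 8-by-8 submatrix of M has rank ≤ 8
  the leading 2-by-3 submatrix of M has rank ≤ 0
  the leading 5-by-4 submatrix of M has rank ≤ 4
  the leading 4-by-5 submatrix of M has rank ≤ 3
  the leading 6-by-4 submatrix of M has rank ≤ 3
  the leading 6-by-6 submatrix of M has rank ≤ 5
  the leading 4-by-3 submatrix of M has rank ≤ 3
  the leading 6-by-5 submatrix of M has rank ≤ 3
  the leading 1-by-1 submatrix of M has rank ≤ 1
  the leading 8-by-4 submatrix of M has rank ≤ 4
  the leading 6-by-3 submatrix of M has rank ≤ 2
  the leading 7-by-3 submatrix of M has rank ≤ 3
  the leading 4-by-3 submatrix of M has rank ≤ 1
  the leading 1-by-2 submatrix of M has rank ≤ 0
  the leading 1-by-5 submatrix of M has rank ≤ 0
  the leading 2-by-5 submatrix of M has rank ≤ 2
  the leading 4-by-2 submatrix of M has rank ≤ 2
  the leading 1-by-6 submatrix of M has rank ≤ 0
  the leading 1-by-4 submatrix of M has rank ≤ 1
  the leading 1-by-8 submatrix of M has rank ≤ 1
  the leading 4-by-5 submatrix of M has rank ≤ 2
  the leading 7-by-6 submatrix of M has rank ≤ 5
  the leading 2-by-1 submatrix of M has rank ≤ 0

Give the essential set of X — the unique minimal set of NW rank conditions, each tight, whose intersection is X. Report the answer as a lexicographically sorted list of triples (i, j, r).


Rank table r_w(8×8) implied by the 25 constraints:

  0 0 0 0 0 0 1 1
  0 0 0 1 1 1 2 2
  1 1 1 2 2 2 3 3
  1 1 1 2 2 3 4 4
  1 2 2 3 3 4 5 5
  1 2 2 3 3 4 5 6
  1 2 3 4 4 5 6 7
  1 2 3 4 5 6 7 8

so w = (7, 4, 1, 6, 2, 8, 3, 5).

6 SE-corners of the 14-cell Rothe diagram give Ess(w):

[(1, 6, 0), (2, 3, 0), (4, 3, 1), (4, 5, 2), (6, 3, 2), (6, 5, 3)]


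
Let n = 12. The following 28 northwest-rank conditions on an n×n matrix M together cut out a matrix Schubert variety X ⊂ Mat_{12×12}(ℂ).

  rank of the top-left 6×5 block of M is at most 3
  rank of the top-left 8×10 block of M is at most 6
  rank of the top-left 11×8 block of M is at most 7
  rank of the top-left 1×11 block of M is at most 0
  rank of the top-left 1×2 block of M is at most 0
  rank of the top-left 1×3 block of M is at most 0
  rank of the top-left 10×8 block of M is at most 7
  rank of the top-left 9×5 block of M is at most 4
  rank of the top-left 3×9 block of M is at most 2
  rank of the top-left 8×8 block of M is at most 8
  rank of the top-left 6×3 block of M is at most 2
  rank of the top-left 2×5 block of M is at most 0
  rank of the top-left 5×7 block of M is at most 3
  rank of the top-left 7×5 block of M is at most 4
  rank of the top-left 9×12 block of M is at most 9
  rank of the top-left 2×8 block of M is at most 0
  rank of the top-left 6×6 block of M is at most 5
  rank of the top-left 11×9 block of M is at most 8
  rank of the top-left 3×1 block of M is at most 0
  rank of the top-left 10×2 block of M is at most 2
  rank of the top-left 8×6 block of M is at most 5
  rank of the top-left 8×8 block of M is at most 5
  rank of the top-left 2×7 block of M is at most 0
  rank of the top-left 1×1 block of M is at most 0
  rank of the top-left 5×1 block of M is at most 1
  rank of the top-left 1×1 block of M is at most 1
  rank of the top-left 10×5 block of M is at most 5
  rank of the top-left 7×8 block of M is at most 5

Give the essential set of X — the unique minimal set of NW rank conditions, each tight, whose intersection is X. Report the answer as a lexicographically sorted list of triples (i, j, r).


Propagating the 28 rank bounds to every northwest block:

  i=1: 0 | 0 | 0 | 0 | 0 | 0 | 0 | 0 | 0 | 0 | 0 | 1
  i=2: 0 | 0 | 0 | 0 | 0 | 0 | 0 | 0 | 1 | 1 | 1 | 2
  i=3: 0 | 1 | 1 | 1 | 1 | 1 | 1 | 1 | 2 | 2 | 2 | 3
  i=4: 1 | 2 | 2 | 2 | 2 | 2 | 2 | 2 | 3 | 3 | 3 | 4
  i=5: 1 | 2 | 2 | 3 | 3 | 3 | 3 | 3 | 4 | 4 | 4 | 5
  i=6: 1 | 2 | 2 | 3 | 3 | 4 | 4 | 4 | 5 | 5 | 5 | 6
  i=7: 1 | 2 | 3 | 4 | 4 | 5 | 5 | 5 | 6 | 6 | 6 | 7
  i=8: 1 | 2 | 3 | 4 | 4 | 5 | 5 | 5 | 6 | 6 | 7 | 8
  i=9: 1 | 2 | 3 | 4 | 4 | 5 | 6 | 6 | 7 | 7 | 8 | 9
  i=10: 1 | 2 | 3 | 4 | 5 | 6 | 7 | 7 | 8 | 8 | 9 | 10
  i=11: 1 | 2 | 3 | 4 | 5 | 6 | 7 | 7 | 8 | 9 | 10 | 11
  i=12: 1 | 2 | 3 | 4 | 5 | 6 | 7 | 8 | 9 | 10 | 11 | 12

reading off 1-entries of Δ²R: w = (12, 9, 2, 1, 4, 6, 3, 11, 7, 5, 10, 8).

Rothe diagram D(w) (29 cells), 9 SE-corners (essential conditions):

[(1, 11, 0), (2, 8, 0), (3, 1, 0), (6, 3, 2), (6, 5, 3), (8, 8, 5), (8, 10, 6), (9, 5, 4), (11, 8, 7)]


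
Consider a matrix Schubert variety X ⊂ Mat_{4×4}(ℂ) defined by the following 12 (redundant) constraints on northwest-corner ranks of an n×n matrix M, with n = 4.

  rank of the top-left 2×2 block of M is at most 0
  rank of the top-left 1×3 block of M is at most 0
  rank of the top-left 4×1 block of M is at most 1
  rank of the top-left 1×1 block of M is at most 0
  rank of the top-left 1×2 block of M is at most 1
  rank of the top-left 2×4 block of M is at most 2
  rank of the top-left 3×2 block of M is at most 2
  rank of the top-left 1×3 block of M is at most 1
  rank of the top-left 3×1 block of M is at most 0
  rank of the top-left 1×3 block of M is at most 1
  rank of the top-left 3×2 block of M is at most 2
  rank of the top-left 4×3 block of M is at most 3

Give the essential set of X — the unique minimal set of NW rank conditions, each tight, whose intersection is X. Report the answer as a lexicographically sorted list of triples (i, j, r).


Reconstructing r_w from the 12 given conditions:

  row 1: 0 | 0 | 0 | 1
  row 2: 0 | 0 | 1 | 2
  row 3: 0 | 1 | 2 | 3
  row 4: 1 | 2 | 3 | 4

reading off 1-entries of Δ²R: w = (4, 3, 2, 1).

|D(w)|=6, |Ess(w)|=3:

[(1, 3, 0), (2, 2, 0), (3, 1, 0)]


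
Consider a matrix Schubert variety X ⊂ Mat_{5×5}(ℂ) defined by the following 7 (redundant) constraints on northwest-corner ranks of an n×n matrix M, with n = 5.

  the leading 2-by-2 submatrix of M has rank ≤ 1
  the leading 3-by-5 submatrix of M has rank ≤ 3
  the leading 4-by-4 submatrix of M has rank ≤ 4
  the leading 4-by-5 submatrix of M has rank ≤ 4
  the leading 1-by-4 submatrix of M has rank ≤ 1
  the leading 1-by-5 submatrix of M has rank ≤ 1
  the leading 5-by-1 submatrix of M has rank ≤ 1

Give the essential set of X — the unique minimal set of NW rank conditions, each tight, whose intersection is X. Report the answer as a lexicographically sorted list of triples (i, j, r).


The tightest implied rank at each (i,j), from the 7 conditions:

  1 1 1 1 1
  1 1 2 2 2
  1 2 3 3 3
  1 2 3 4 4
  1 2 3 4 5

the unique w with this rank table is (1, 3, 2, 4, 5).

D(w) has 1 cell with 1 SE-corner; essential set:

[(2, 2, 1)]
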